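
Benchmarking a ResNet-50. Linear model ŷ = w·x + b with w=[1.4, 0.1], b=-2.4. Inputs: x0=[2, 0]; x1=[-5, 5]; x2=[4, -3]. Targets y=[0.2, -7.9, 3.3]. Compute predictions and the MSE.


ŷ0 = (1.4)·(2) + (0.1)·(0) - 2.4 = 0.4
ŷ1 = (1.4)·(-5) + (0.1)·(5) - 2.4 = -8.9
ŷ2 = (1.4)·(4) + (0.1)·(-3) - 2.4 = 2.9
errors² = [0.04, 1.0, 0.16]
MSE = 1.2000/3 = 0.4

0.4


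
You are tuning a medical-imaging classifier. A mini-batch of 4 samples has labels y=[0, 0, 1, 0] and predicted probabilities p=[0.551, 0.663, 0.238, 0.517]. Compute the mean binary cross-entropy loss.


L[0] = -ln(1-0.551) = -ln(0.449) = 0.8007
L[1] = -ln(1-0.663) = -ln(0.337) = 1.0877
L[2] = -ln(0.238) = 1.4355
L[3] = -ln(1-0.517) = -ln(0.483) = 0.7277
mean = (0.8007 + 1.0877 + 1.4355 + 0.7277)/4 = 1.0129

1.0129


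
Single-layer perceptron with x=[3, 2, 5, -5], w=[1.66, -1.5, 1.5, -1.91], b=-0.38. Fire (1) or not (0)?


z = (3)·(1.66) + (2)·(-1.5) + (5)·(1.5) + (-5)·(-1.91) - 0.38
  = 18.65
step(z) = 1 (z≥0)

1


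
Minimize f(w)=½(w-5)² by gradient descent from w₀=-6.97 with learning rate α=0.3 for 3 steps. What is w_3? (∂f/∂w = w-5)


step 1: grad = -6.97-5 = -11.97; w = -6.97 - 0.3·(-11.97) = -3.379
step 2: grad = -3.379-5 = -8.379; w = -3.379 - 0.3·(-8.379) = -0.8653
step 3: grad = -0.8653-5 = -5.8653; w = -0.8653 - 0.3·(-5.8653) = 0.89429

0.89429


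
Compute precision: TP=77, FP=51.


Precision = TP/(TP+FP)
= 77/(77+51)
= 77/128 = 60.16%

60.16%


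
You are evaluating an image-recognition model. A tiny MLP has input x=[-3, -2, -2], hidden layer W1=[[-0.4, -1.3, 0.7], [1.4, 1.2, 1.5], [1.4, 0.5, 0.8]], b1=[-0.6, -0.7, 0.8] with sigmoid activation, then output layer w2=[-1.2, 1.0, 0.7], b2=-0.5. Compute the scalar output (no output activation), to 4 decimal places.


z1[0] = (-0.4)·(-3) + (-1.3)·(-2) + (0.7)·(-2) - 0.6 = 1.8
z1[1] = (1.4)·(-3) + (1.2)·(-2) + (1.5)·(-2) - 0.7 = -10.3
z1[2] = (1.4)·(-3) + (0.5)·(-2) + (0.8)·(-2) + 0.8 = -6.0
h = sigmoid(z1) = [0.8581, 0.0, 0.0025]
output = (-1.2)·(0.8581) + (1.0)·(0.0) + (0.7)·(0.0025) - 0.5 = -1.528

-1.528


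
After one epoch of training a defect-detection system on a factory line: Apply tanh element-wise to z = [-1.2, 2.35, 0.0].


tanh(-1.2) = -0.8337
tanh(2.35) = 0.982
tanh(0.0) = 0.0
result = [-0.8337, 0.982, 0.0]

[-0.8337, 0.982, 0.0]


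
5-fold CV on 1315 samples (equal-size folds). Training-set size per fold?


Fold size = 1315/5 = 263
Training per fold = 1315 - 263 = 1052

1052


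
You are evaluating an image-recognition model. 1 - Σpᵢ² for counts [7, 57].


Probabilities: [7/64, 57/64] ≈ [0.1094, 0.8906]
Σpᵢ² = (49 + 3249)/64² = 3298/4096
Gini = 1 - Σpᵢ² = 1 - 3298/4096 = 0.1948

0.1948


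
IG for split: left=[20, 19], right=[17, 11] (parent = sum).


Parent = [37, 30], H_parent = 0.9921
H_left = 0.9995 (n=39), H_right = 0.9666 (n=28)
H_children = (39/67)·0.9995 + (28/67)·0.9666 = 0.9858
IG = 0.9921 - 0.9858 = 0.0063

0.0063


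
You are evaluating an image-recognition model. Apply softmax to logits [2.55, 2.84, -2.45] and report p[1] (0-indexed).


Exponentials: e^2.55=12.8071, e^2.84=17.1158, e^-2.45=0.0863
Sum = 30.0092
Softmax = [0.4268, 0.5704, 0.0029]
p[1] = 17.1158/30.0092 = 0.5704

0.5704


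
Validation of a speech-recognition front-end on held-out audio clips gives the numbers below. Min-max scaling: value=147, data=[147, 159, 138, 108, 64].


min=64, max=159
(147-64)/(159-64) = 83/95 = 0.8737

0.8737


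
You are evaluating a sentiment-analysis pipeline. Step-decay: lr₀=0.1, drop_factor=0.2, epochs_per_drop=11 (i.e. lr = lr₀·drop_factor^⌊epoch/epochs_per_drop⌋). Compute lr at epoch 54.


n_drops = ⌊54/11⌋ = 4
lr = 0.1·0.2^4 = 0.1·0.0016 = 0.00016

0.00016


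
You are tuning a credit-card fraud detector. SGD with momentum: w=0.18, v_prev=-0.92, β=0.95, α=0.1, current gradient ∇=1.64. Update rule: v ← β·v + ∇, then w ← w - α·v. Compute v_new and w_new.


v_new = 0.95·-0.92 + 1.64 = -0.874 + 1.64 = 0.766
w_new = 0.18 - 0.1·0.766 = 0.18 - 0.0766 = 0.1034

v_new=0.766, w_new=0.1034


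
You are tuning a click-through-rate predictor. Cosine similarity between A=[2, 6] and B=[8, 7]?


A·B = 2·8 + 6·7 = 58
‖A‖ = √40 = 6.3246, ‖B‖ = √113 = 10.6301
cos = 58/(√40·√113) = 58/√4520 = 0.8627

0.8627


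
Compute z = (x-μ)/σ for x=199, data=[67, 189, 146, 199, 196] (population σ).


μ = 159.4, σ = 50.0024
z = (199 - 159.4)/50.0024 = 0.792

0.792


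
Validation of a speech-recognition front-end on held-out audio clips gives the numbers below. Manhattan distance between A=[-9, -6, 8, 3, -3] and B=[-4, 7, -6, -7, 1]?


d = |-9+ 4| + |-6-7| + |8+ 6| + |3+ 7| + |-3-1|
  = 5 + 13 + 14 + 10 + 4
  = 46

46


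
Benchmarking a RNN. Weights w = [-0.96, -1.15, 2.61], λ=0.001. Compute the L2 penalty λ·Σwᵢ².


‖w‖₂² = (-0.96)² + (-1.15)² + (2.61)²
     = 0.9216 + 1.3225 + 6.8121
     = 9.0562
λ·‖w‖₂² = 0.001·9.0562 = 0.009056

0.009056


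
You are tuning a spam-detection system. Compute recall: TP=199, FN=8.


Recall = TP/(TP+FN)
= 199/(199+8)
= 199/207 = 96.14%

96.14%


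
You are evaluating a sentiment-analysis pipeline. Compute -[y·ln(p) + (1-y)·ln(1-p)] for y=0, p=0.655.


BCE = -[y·ln(p) + (1-y)·ln(1-p)]
= -0 - 1·ln(1-0.655)
= -ln(0.345) = 1.0642

1.0642


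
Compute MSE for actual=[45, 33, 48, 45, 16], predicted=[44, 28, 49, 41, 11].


Squared errors: (45-44)²=1, (33-28)²=25, (48-49)²=1, (45-41)²=16, (16-11)²=25
Sum = 68
MSE = 68/5 = 68/5

68/5


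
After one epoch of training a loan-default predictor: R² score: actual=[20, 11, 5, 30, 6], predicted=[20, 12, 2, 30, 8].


ȳ = 14.4
SS_res = Σ(y-ŷ)² = 14
SS_tot = Σ(y-ȳ)² = 445.2
R² = 1 - SS_res/SS_tot = 1 - 0.0314 = 0.9686

0.9686


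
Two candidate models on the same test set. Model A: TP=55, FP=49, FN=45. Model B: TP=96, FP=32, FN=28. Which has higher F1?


Model A: P=55/104=0.5288, R=55/100=0.55, F1=2PR/(P+R)=2TP/(2TP+FP+FN)=110/204=0.5392
Model B: P=96/128=0.75, R=96/124=0.7742, F1=2PR/(P+R)=2TP/(2TP+FP+FN)=192/252=0.7619
0.5392 < 0.7619 → Model B

Model B


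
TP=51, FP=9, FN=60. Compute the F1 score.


Precision = 51/60 = 0.85
Recall = 51/111 = 0.4595
F1 = 2·P·R/(P+R) = 2·TP/(2·TP+FP+FN) = 102/(102+9+60) = 102/171 = 0.5965

0.5965


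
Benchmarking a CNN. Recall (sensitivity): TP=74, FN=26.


Recall = TP/(TP+FN)
= 74/(74+26)
= 74/100 = 74.0%

74.0%


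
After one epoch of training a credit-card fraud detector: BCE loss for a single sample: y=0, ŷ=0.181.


BCE = -[y·ln(p) + (1-y)·ln(1-p)]
= -0 - 1·ln(1-0.181)
= -ln(0.819) = 0.1997

0.1997


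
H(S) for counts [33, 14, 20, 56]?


Probabilities: [33/123, 14/123, 20/123, 56/123] ≈ [0.2683, 0.1138, 0.1626, 0.4553]
H = -((33/123)·log₂(33/123) + (14/123)·log₂(14/123) + (20/123)·log₂(20/123) + (56/123)·log₂(56/123))
  = 1.809 bits

1.809 bits


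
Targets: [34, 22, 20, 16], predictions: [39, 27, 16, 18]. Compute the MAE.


Absolute errors: |34-39|=5, |22-27|=5, |20-16|=4, |16-18|=2
Sum = 16
MAE = 16/4 = 4

4


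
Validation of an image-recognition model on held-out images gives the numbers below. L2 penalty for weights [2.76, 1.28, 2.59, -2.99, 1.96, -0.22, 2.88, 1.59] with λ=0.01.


‖w‖₂² = (2.76)² + (1.28)² + (2.59)² + (-2.99)² + (1.96)² + (-0.22)² + (2.88)² + (1.59)²
     = 7.6176 + 1.6384 + 6.7081 + 8.9401 + 3.8416 + 0.0484 + 8.2944 + 2.5281
     = 39.6167
λ·‖w‖₂² = 0.01·39.6167 = 0.396167

0.396167


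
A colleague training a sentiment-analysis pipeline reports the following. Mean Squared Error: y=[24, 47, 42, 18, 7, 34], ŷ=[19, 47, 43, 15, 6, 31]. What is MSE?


Squared errors: (24-19)²=25, (47-47)²=0, (42-43)²=1, (18-15)²=9, (7-6)²=1, (34-31)²=9
Sum = 45
MSE = 45/6 = 15/2

15/2


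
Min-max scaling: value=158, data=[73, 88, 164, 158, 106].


min=73, max=164
(158-73)/(164-73) = 85/91 = 0.9341

0.9341


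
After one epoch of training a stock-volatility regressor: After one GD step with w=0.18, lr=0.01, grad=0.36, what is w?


w_new = w - α·∇
= 0.18 - 0.01·0.36
= 0.18 - 0.0036
= 0.1764

0.1764


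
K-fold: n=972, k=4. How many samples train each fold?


Fold size = 972/4 = 243
Training per fold = 972 - 243 = 729

729


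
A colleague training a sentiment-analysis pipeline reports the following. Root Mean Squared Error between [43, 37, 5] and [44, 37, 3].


MSE = 5/3 = 1.6667
RMSE = √(5/3) = 1.291

1.291


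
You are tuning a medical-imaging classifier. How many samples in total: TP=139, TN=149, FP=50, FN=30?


Total = TP + TN + FP + FN
= 139 + 149 + 50 + 30
= 368
(Predicted positive: 189, predicted negative: 179)

368


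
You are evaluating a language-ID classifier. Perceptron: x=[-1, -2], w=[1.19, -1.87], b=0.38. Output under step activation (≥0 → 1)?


z = (-1)·(1.19) + (-2)·(-1.87) + 0.38
  = 2.93
step(z) = 1 (z≥0)

1


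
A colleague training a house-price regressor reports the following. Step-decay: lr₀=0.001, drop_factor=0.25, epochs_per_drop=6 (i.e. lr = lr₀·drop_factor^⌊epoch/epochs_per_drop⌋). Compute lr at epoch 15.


n_drops = ⌊15/6⌋ = 2
lr = 0.001·0.25^2 = 0.001·0.0625 = 0.0000625

0.0000625


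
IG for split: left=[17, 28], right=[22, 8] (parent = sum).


Parent = [39, 36], H_parent = 0.9988
H_left = 0.9565 (n=45), H_right = 0.8366 (n=30)
H_children = (45/75)·0.9565 + (30/75)·0.8366 = 0.9085
IG = 0.9988 - 0.9085 = 0.0903

0.0903


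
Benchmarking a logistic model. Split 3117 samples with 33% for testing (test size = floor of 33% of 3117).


Test = ⌊3117·33/100⌋ = 1028
Train = 3117 - 1028 = 2089

Train: 2089, Test: 1028


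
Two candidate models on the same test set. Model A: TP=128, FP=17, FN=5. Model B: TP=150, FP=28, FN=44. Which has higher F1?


Model A: P=128/145=0.8828, R=128/133=0.9624, F1=2PR/(P+R)=2TP/(2TP+FP+FN)=256/278=0.9209
Model B: P=150/178=0.8427, R=150/194=0.7732, F1=2PR/(P+R)=2TP/(2TP+FP+FN)=300/372=0.8065
0.9209 > 0.8065 → Model A

Model A


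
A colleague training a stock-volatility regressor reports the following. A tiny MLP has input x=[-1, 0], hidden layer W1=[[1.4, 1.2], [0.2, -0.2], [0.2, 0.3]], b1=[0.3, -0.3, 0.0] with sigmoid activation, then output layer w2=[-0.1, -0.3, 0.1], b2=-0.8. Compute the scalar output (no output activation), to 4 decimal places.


z1[0] = (1.4)·(-1) + (1.2)·(0) + 0.3 = -1.1
z1[1] = (0.2)·(-1) + (-0.2)·(0) - 0.3 = -0.5
z1[2] = (0.2)·(-1) + (0.3)·(0) + 0.0 = -0.2
h = sigmoid(z1) = [0.2497, 0.3775, 0.4502]
output = (-0.1)·(0.2497) + (-0.3)·(0.3775) + (0.1)·(0.4502) - 0.8 = -0.8932

-0.8932


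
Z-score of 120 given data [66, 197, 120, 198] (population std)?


μ = 145.25, σ = 55.6299
z = (120 - 145.25)/55.6299 = -0.4539

-0.4539


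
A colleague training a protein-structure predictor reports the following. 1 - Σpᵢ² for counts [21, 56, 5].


Probabilities: [21/82, 56/82, 5/82] ≈ [0.2561, 0.6829, 0.061]
Σpᵢ² = (441 + 3136 + 25)/82² = 3602/6724
Gini = 1 - Σpᵢ² = 1 - 3602/6724 = 0.4643

0.4643


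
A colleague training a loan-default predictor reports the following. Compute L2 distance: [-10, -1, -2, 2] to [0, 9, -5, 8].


d = √((-10-0)² + (-1-9)² + (-2+ 5)² + (2-8)²)
  = √(100 + 100 + 9 + 36)
  = √245 = 15.6525

15.6525


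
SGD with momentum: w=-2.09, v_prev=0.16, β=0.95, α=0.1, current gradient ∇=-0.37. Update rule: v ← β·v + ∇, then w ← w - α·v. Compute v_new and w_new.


v_new = 0.95·0.16 - 0.37 = 0.152 - 0.37 = -0.218
w_new = -2.09 - 0.1·-0.218 = -2.09 + 0.0218 = -2.0682

v_new=-0.218, w_new=-2.0682


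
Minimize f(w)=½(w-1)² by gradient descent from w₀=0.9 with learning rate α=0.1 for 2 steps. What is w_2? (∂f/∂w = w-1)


step 1: grad = 0.9-1 = -0.1; w = 0.9 - 0.1·(-0.1) = 0.91
step 2: grad = 0.91-1 = -0.09; w = 0.91 - 0.1·(-0.09) = 0.919

0.919


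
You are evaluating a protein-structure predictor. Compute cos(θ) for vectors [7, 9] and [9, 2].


A·B = 7·9 + 9·2 = 81
‖A‖ = √130 = 11.4018, ‖B‖ = √85 = 9.2195
cos = 81/(√130·√85) = 81/√11050 = 0.7706

0.7706


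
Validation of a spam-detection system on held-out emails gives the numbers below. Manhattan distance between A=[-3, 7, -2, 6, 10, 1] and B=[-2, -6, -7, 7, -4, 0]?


d = |-3+ 2| + |7+ 6| + |-2+ 7| + |6-7| + |10+ 4| + |1-0|
  = 1 + 13 + 5 + 1 + 14 + 1
  = 35

35


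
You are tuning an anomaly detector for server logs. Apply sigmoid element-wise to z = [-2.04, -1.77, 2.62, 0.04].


σ(-2.04) = 1/(1+e^2.04) = 0.1151
σ(-1.77) = 1/(1+e^1.77) = 0.1455
σ(2.62) = 1/(1+e^-2.62) = 0.9321
σ(0.04) = 1/(1+e^-0.04) = 0.51
result = [0.1151, 0.1455, 0.9321, 0.51]

[0.1151, 0.1455, 0.9321, 0.51]


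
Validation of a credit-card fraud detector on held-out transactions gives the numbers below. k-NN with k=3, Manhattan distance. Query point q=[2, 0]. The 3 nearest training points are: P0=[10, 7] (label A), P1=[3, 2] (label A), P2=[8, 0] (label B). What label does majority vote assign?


d(q,P0) = 15  (label A)
d(q,P1) = 3  (label A)
d(q,P2) = 6  (label B)
Votes: A=2, B=1
Majority → A

A


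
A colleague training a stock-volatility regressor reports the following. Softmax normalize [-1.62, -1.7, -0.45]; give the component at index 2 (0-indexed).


Exponentials: e^-1.62=0.1979, e^-1.7=0.1827, e^-0.45=0.6376
Sum = 1.0182
Softmax = [0.1944, 0.1794, 0.6262]
p[2] = 0.6376/1.0182 = 0.6262

0.6262


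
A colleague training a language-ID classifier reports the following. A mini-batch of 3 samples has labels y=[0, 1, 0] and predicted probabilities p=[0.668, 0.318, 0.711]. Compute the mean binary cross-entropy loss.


L[0] = -ln(1-0.668) = -ln(0.332) = 1.1026
L[1] = -ln(0.318) = 1.1457
L[2] = -ln(1-0.711) = -ln(0.289) = 1.2413
mean = (1.1026 + 1.1457 + 1.2413)/3 = 1.1632

1.1632


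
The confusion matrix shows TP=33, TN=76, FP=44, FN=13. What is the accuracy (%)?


Accuracy = (TP+TN)/(TP+TN+FP+FN)
= (33+76)/(166)
= 109/166 = 65.66%

65.66%


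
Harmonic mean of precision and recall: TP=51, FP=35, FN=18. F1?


Precision = 51/86 = 0.593
Recall = 51/69 = 0.7391
F1 = 2·P·R/(P+R) = 2·TP/(2·TP+FP+FN) = 102/(102+35+18) = 102/155 = 0.6581

0.6581


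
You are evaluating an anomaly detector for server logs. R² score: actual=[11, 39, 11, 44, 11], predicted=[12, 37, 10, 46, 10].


ȳ = 23.2
SS_res = Σ(y-ŷ)² = 11
SS_tot = Σ(y-ȳ)² = 1128.8
R² = 1 - SS_res/SS_tot = 1 - 0.0097 = 0.9903

0.9903


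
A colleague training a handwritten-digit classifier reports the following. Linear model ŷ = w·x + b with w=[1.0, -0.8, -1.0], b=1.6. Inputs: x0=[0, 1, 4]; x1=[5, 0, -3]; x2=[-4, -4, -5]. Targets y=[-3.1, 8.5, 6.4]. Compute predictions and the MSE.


ŷ0 = (1.0)·(0) + (-0.8)·(1) + (-1.0)·(4) + 1.6 = -3.2
ŷ1 = (1.0)·(5) + (-0.8)·(0) + (-1.0)·(-3) + 1.6 = 9.6
ŷ2 = (1.0)·(-4) + (-0.8)·(-4) + (-1.0)·(-5) + 1.6 = 5.8
errors² = [0.01, 1.21, 0.36]
MSE = 1.5800/3 = 0.5267

0.5267


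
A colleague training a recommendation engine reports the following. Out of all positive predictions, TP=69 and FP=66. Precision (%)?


Precision = TP/(TP+FP)
= 69/(69+66)
= 69/135 = 51.11%

51.11%


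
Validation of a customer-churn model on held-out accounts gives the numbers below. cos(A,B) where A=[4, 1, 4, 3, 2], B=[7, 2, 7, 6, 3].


A·B = 4·7 + 1·2 + 4·7 + 3·6 + 2·3 = 82
‖A‖ = √46 = 6.7823, ‖B‖ = √147 = 12.1244
cos = 82/(√46·√147) = 82/√6762 = 0.9972

0.9972


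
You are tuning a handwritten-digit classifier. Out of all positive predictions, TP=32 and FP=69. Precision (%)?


Precision = TP/(TP+FP)
= 32/(32+69)
= 32/101 = 31.68%

31.68%


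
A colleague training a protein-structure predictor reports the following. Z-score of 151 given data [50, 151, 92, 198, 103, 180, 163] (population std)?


μ = 133.8571, σ = 49.4583
z = (151 - 133.8571)/49.4583 = 0.3466

0.3466


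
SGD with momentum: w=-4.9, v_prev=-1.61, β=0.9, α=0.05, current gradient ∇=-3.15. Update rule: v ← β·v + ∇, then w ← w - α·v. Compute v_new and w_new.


v_new = 0.9·-1.61 - 3.15 = -1.449 - 3.15 = -4.599
w_new = -4.9 - 0.05·-4.599 = -4.9 + 0.22995 = -4.67005

v_new=-4.599, w_new=-4.67005


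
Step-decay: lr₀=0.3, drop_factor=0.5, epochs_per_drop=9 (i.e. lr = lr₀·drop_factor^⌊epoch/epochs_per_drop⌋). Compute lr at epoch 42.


n_drops = ⌊42/9⌋ = 4
lr = 0.3·0.5^4 = 0.3·0.0625 = 0.01875

0.01875


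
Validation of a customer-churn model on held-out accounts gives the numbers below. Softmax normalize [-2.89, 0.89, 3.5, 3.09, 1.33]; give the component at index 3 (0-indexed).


Exponentials: e^-2.89=0.0556, e^0.89=2.4351, e^3.5=33.1155, e^3.09=21.9771, e^1.33=3.781
Sum = 61.3643
Softmax = [0.0009, 0.0397, 0.5397, 0.3581, 0.0616]
p[3] = 21.9771/61.3643 = 0.3581

0.3581


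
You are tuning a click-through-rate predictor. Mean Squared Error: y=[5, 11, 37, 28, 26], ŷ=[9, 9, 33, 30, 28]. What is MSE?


Squared errors: (5-9)²=16, (11-9)²=4, (37-33)²=16, (28-30)²=4, (26-28)²=4
Sum = 44
MSE = 44/5 = 44/5

44/5


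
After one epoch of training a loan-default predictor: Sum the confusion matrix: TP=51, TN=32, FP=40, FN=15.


Total = TP + TN + FP + FN
= 51 + 32 + 40 + 15
= 138
(Predicted positive: 91, predicted negative: 47)

138


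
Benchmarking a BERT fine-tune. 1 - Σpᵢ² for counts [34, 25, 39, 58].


Probabilities: [34/156, 25/156, 39/156, 58/156] ≈ [0.2179, 0.1603, 0.25, 0.3718]
Σpᵢ² = (1156 + 625 + 1521 + 3364)/156² = 6666/24336
Gini = 1 - Σpᵢ² = 1 - 6666/24336 = 0.7261

0.7261


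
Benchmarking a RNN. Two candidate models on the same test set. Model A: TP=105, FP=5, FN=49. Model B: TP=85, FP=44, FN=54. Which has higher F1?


Model A: P=105/110=0.9545, R=105/154=0.6818, F1=2PR/(P+R)=2TP/(2TP+FP+FN)=210/264=0.7955
Model B: P=85/129=0.6589, R=85/139=0.6115, F1=2PR/(P+R)=2TP/(2TP+FP+FN)=170/268=0.6343
0.7955 > 0.6343 → Model A

Model A


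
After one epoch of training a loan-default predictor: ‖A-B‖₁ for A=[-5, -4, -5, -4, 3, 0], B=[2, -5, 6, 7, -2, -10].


d = |-5-2| + |-4+ 5| + |-5-6| + |-4-7| + |3+ 2| + |0+ 10|
  = 7 + 1 + 11 + 11 + 5 + 10
  = 45

45


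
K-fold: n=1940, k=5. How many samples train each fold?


Fold size = 1940/5 = 388
Training per fold = 1940 - 388 = 1552

1552


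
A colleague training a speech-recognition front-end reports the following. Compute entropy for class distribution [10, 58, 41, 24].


Probabilities: [10/133, 58/133, 41/133, 24/133] ≈ [0.0752, 0.4361, 0.3083, 0.1805]
H = -((10/133)·log₂(10/133) + (58/133)·log₂(58/133) + (41/133)·log₂(41/133) + (24/133)·log₂(24/133))
  = 1.772 bits

1.772 bits


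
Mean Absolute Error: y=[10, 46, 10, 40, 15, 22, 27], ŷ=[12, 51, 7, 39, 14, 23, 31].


Absolute errors: |10-12|=2, |46-51|=5, |10-7|=3, |40-39|=1, |15-14|=1, |22-23|=1, |27-31|=4
Sum = 17
MAE = 17/7 = 17/7

17/7


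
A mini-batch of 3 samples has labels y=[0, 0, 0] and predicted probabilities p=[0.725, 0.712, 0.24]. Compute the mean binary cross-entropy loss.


L[0] = -ln(1-0.725) = -ln(0.275) = 1.291
L[1] = -ln(1-0.712) = -ln(0.288) = 1.2448
L[2] = -ln(1-0.24) = -ln(0.76) = 0.2744
mean = (1.291 + 1.2448 + 0.2744)/3 = 0.9367

0.9367


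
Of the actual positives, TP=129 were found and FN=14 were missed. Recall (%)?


Recall = TP/(TP+FN)
= 129/(129+14)
= 129/143 = 90.21%

90.21%


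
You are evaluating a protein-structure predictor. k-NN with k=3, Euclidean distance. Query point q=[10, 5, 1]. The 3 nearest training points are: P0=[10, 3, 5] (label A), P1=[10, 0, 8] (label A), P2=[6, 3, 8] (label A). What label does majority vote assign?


d(q,P0) = 4.4721  (label A)
d(q,P1) = 8.6023  (label A)
d(q,P2) = 8.3066  (label A)
Votes: A=3, B=0
Majority → A

A


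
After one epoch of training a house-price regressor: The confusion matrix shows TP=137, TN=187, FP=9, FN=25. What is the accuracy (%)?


Accuracy = (TP+TN)/(TP+TN+FP+FN)
= (137+187)/(358)
= 324/358 = 90.5%

90.5%


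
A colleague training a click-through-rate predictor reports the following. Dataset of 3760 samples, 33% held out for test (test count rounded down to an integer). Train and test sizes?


Test = ⌊3760·33/100⌋ = 1240
Train = 3760 - 1240 = 2520

Train: 2520, Test: 1240


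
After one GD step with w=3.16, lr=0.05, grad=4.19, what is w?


w_new = w - α·∇
= 3.16 - 0.05·4.19
= 3.16 - 0.2095
= 2.9505

2.9505


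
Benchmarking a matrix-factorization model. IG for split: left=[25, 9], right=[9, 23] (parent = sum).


Parent = [34, 32], H_parent = 0.9993
H_left = 0.8338 (n=34), H_right = 0.8571 (n=32)
H_children = (34/66)·0.8338 + (32/66)·0.8571 = 0.8451
IG = 0.9993 - 0.8451 = 0.1542

0.1542


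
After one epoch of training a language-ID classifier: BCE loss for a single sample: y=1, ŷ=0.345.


BCE = -[y·ln(p) + (1-y)·ln(1-p)]
= -1·ln(0.345) - 0
= -ln(0.345) = 1.0642

1.0642


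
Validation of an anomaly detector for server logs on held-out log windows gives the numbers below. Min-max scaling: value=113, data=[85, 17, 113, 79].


min=17, max=113
(113-17)/(113-17) = 96/96 = 1.0

1.0


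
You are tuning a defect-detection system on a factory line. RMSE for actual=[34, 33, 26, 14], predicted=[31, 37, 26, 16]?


MSE = 29/4 = 7.25
RMSE = √(29/4) = 2.6926

2.6926


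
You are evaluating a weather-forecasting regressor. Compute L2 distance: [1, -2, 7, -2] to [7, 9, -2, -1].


d = √((1-7)² + (-2-9)² + (7+ 2)² + (-2+ 1)²)
  = √(36 + 121 + 81 + 1)
  = √239 = 15.4596

15.4596


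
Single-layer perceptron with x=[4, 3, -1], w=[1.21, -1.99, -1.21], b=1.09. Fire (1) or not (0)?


z = (4)·(1.21) + (3)·(-1.99) + (-1)·(-1.21) + 1.09
  = 1.17
step(z) = 1 (z≥0)

1


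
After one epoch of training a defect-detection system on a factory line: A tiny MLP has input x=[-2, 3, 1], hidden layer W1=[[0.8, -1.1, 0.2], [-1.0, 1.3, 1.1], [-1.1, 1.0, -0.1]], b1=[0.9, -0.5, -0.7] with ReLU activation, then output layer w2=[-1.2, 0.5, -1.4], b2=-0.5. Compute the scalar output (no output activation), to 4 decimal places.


z1[0] = (0.8)·(-2) + (-1.1)·(3) + (0.2)·(1) + 0.9 = -3.8
z1[1] = (-1.0)·(-2) + (1.3)·(3) + (1.1)·(1) - 0.5 = 6.5
z1[2] = (-1.1)·(-2) + (1.0)·(3) + (-0.1)·(1) - 0.7 = 4.4
h = ReLU(z1) = [0.0, 6.5, 4.4]
output = (-1.2)·(0.0) + (0.5)·(6.5) + (-1.4)·(4.4) - 0.5 = -3.41

-3.41


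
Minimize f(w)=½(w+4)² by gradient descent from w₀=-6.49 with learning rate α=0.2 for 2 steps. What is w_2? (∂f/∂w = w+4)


step 1: grad = -6.49+4 = -2.49; w = -6.49 - 0.2·(-2.49) = -5.992
step 2: grad = -5.992+4 = -1.992; w = -5.992 - 0.2·(-1.992) = -5.5936

-5.5936


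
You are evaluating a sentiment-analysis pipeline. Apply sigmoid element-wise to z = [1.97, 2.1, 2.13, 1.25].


σ(1.97) = 1/(1+e^-1.97) = 0.8776
σ(2.1) = 1/(1+e^-2.1) = 0.8909
σ(2.13) = 1/(1+e^-2.13) = 0.8938
σ(1.25) = 1/(1+e^-1.25) = 0.7773
result = [0.8776, 0.8909, 0.8938, 0.7773]

[0.8776, 0.8909, 0.8938, 0.7773]


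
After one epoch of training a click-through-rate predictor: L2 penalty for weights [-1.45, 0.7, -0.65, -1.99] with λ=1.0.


‖w‖₂² = (-1.45)² + (0.7)² + (-0.65)² + (-1.99)²
     = 2.1025 + 0.49 + 0.4225 + 3.9601
     = 6.9751
λ·‖w‖₂² = 1.0·6.9751 = 6.9751

6.9751


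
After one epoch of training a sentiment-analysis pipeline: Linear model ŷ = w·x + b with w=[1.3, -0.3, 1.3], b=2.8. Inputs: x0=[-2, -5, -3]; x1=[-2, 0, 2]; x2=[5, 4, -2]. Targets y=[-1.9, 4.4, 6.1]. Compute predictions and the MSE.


ŷ0 = (1.3)·(-2) + (-0.3)·(-5) + (1.3)·(-3) + 2.8 = -2.2
ŷ1 = (1.3)·(-2) + (-0.3)·(0) + (1.3)·(2) + 2.8 = 2.8
ŷ2 = (1.3)·(5) + (-0.3)·(4) + (1.3)·(-2) + 2.8 = 5.5
errors² = [0.09, 2.56, 0.36]
MSE = 3.0100/3 = 1.0033

1.0033


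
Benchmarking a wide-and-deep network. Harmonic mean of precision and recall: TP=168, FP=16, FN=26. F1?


Precision = 168/184 = 0.913
Recall = 168/194 = 0.866
F1 = 2·P·R/(P+R) = 2·TP/(2·TP+FP+FN) = 336/(336+16+26) = 336/378 = 0.8889

0.8889


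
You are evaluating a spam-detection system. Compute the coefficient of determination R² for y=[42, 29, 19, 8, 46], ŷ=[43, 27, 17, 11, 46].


ȳ = 28.8
SS_res = Σ(y-ŷ)² = 18
SS_tot = Σ(y-ȳ)² = 998.8
R² = 1 - SS_res/SS_tot = 1 - 0.018 = 0.982

0.982


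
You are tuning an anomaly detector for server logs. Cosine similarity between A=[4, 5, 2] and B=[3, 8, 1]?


A·B = 4·3 + 5·8 + 2·1 = 54
‖A‖ = √45 = 6.7082, ‖B‖ = √74 = 8.6023
cos = 54/(√45·√74) = 54/√3330 = 0.9358

0.9358


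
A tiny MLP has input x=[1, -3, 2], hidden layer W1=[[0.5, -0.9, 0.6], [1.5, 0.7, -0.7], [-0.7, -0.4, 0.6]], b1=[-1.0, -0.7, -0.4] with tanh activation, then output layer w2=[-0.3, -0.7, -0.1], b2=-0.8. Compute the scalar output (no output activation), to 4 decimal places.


z1[0] = (0.5)·(1) + (-0.9)·(-3) + (0.6)·(2) - 1.0 = 3.4
z1[1] = (1.5)·(1) + (0.7)·(-3) + (-0.7)·(2) - 0.7 = -2.7
z1[2] = (-0.7)·(1) + (-0.4)·(-3) + (0.6)·(2) - 0.4 = 1.3
h = tanh(z1) = [0.9978, -0.991, 0.8617]
output = (-0.3)·(0.9978) + (-0.7)·(-0.991) + (-0.1)·(0.8617) - 0.8 = -0.4918

-0.4918


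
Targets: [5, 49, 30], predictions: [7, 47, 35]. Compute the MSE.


Squared errors: (5-7)²=4, (49-47)²=4, (30-35)²=25
Sum = 33
MSE = 33/3 = 11

11


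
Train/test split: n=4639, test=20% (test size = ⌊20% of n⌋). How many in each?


Test = ⌊4639·20/100⌋ = 927
Train = 4639 - 927 = 3712

Train: 3712, Test: 927


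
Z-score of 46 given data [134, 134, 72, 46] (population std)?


μ = 96.5, σ = 38.6102
z = (46 - 96.5)/38.6102 = -1.3079

-1.3079


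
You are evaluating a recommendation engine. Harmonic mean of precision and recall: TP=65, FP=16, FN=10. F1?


Precision = 65/81 = 0.8025
Recall = 65/75 = 0.8667
F1 = 2·P·R/(P+R) = 2·TP/(2·TP+FP+FN) = 130/(130+16+10) = 130/156 = 0.8333

0.8333


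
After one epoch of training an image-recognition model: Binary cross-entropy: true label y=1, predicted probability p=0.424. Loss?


BCE = -[y·ln(p) + (1-y)·ln(1-p)]
= -1·ln(0.424) - 0
= -ln(0.424) = 0.858

0.858


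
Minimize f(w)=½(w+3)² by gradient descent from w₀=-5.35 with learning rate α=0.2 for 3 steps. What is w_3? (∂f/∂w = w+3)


step 1: grad = -5.35+3 = -2.35; w = -5.35 - 0.2·(-2.35) = -4.88
step 2: grad = -4.88+3 = -1.88; w = -4.88 - 0.2·(-1.88) = -4.504
step 3: grad = -4.504+3 = -1.504; w = -4.504 - 0.2·(-1.504) = -4.2032

-4.2032


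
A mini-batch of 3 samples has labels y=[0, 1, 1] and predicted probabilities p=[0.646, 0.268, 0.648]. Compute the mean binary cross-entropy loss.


L[0] = -ln(1-0.646) = -ln(0.354) = 1.0385
L[1] = -ln(0.268) = 1.3168
L[2] = -ln(0.648) = 0.4339
mean = (1.0385 + 1.3168 + 0.4339)/3 = 0.9297

0.9297


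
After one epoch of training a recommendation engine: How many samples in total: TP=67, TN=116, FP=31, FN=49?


Total = TP + TN + FP + FN
= 67 + 116 + 31 + 49
= 263
(Predicted positive: 98, predicted negative: 165)

263


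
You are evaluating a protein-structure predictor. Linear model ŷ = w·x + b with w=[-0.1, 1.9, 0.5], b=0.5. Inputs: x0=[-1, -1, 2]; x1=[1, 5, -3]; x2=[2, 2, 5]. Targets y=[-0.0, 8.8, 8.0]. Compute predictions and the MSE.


ŷ0 = (-0.1)·(-1) + (1.9)·(-1) + (0.5)·(2) + 0.5 = -0.3
ŷ1 = (-0.1)·(1) + (1.9)·(5) + (0.5)·(-3) + 0.5 = 8.4
ŷ2 = (-0.1)·(2) + (1.9)·(2) + (0.5)·(5) + 0.5 = 6.6
errors² = [0.09, 0.16, 1.96]
MSE = 2.2100/3 = 0.7367

0.7367


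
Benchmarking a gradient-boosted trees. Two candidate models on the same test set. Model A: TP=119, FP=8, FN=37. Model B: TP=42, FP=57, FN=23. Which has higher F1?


Model A: P=119/127=0.937, R=119/156=0.7628, F1=2PR/(P+R)=2TP/(2TP+FP+FN)=238/283=0.841
Model B: P=42/99=0.4242, R=42/65=0.6462, F1=2PR/(P+R)=2TP/(2TP+FP+FN)=84/164=0.5122
0.841 > 0.5122 → Model A

Model A


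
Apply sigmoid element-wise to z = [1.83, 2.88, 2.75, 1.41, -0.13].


σ(1.83) = 1/(1+e^-1.83) = 0.8618
σ(2.88) = 1/(1+e^-2.88) = 0.9468
σ(2.75) = 1/(1+e^-2.75) = 0.9399
σ(1.41) = 1/(1+e^-1.41) = 0.8038
σ(-0.13) = 1/(1+e^0.13) = 0.4675
result = [0.8618, 0.9468, 0.9399, 0.8038, 0.4675]

[0.8618, 0.9468, 0.9399, 0.8038, 0.4675]


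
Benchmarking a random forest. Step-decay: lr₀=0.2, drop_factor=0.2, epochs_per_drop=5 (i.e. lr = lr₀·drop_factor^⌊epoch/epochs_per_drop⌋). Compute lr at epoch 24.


n_drops = ⌊24/5⌋ = 4
lr = 0.2·0.2^4 = 0.2·0.0016 = 0.00032

0.00032


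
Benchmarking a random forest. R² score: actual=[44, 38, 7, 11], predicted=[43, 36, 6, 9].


ȳ = 25
SS_res = Σ(y-ŷ)² = 10
SS_tot = Σ(y-ȳ)² = 1050
R² = 1 - SS_res/SS_tot = 1 - 0.0095 = 0.9905

0.9905


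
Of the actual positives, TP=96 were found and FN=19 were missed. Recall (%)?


Recall = TP/(TP+FN)
= 96/(96+19)
= 96/115 = 83.48%

83.48%


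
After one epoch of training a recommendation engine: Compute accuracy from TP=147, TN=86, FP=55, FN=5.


Accuracy = (TP+TN)/(TP+TN+FP+FN)
= (147+86)/(293)
= 233/293 = 79.52%

79.52%


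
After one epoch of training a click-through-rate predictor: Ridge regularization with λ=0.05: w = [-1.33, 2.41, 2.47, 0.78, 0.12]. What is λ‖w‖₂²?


‖w‖₂² = (-1.33)² + (2.41)² + (2.47)² + (0.78)² + (0.12)²
     = 1.7689 + 5.8081 + 6.1009 + 0.6084 + 0.0144
     = 14.3007
λ·‖w‖₂² = 0.05·14.3007 = 0.715035

0.715035


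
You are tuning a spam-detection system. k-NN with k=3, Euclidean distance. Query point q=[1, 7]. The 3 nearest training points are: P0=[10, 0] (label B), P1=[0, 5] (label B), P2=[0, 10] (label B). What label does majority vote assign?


d(q,P0) = 11.4018  (label B)
d(q,P1) = 2.2361  (label B)
d(q,P2) = 3.1623  (label B)
Votes: A=0, B=3
Majority → B

B


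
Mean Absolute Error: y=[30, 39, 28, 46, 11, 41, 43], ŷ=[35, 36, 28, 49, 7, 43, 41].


Absolute errors: |30-35|=5, |39-36|=3, |28-28|=0, |46-49|=3, |11-7|=4, |41-43|=2, |43-41|=2
Sum = 19
MAE = 19/7 = 19/7

19/7


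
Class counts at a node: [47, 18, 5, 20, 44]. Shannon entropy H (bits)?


Probabilities: [47/134, 18/134, 5/134, 20/134, 44/134] ≈ [0.3507, 0.1343, 0.0373, 0.1493, 0.3284]
H = -((47/134)·log₂(47/134) + (18/134)·log₂(18/134) + (5/134)·log₂(5/134) + (20/134)·log₂(20/134) + (44/134)·log₂(44/134))
  = 2.0333 bits

2.0333 bits


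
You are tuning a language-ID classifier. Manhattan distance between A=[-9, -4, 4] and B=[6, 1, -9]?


d = |-9-6| + |-4-1| + |4+ 9|
  = 15 + 5 + 13
  = 33

33


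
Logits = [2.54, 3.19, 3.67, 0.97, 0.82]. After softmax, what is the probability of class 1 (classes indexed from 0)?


Exponentials: e^2.54=12.6797, e^3.19=24.2884, e^3.67=39.2519, e^0.97=2.6379, e^0.82=2.2705
Sum = 81.1284
Softmax = [0.1563, 0.2994, 0.4838, 0.0325, 0.028]
p[1] = 24.2884/81.1284 = 0.2994

0.2994


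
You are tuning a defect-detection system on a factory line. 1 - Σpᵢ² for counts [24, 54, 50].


Probabilities: [24/128, 54/128, 50/128] ≈ [0.1875, 0.4219, 0.3906]
Σpᵢ² = (576 + 2916 + 2500)/128² = 5992/16384
Gini = 1 - Σpᵢ² = 1 - 5992/16384 = 0.6343

0.6343


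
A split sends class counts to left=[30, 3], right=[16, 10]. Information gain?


Parent = [46, 13], H_parent = 0.7608
H_left = 0.4395 (n=33), H_right = 0.9612 (n=26)
H_children = (33/59)·0.4395 + (26/59)·0.9612 = 0.6694
IG = 0.7608 - 0.6694 = 0.0914

0.0914


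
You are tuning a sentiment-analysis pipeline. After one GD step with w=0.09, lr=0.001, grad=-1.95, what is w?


w_new = w - α·∇
= 0.09 - 0.001·-1.95
= 0.09 + 0.00195
= 0.09195

0.09195


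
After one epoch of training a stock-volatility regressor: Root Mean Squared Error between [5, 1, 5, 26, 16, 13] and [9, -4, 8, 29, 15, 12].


MSE = 61/6 = 10.1667
RMSE = √(61/6) = 3.1885

3.1885


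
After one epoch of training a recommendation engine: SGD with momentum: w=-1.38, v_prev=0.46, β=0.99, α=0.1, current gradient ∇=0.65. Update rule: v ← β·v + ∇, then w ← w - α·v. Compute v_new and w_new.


v_new = 0.99·0.46 + 0.65 = 0.4554 + 0.65 = 1.1054
w_new = -1.38 - 0.1·1.1054 = -1.38 - 0.11054 = -1.49054

v_new=1.1054, w_new=-1.49054


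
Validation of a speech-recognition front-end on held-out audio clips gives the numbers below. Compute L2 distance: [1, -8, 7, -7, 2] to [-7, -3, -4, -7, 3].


d = √((1+ 7)² + (-8+ 3)² + (7+ 4)² + (-7+ 7)² + (2-3)²)
  = √(64 + 25 + 121 + 0 + 1)
  = √211 = 14.5258

14.5258


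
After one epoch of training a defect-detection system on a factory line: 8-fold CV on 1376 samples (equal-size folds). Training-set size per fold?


Fold size = 1376/8 = 172
Training per fold = 1376 - 172 = 1204

1204


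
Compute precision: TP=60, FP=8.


Precision = TP/(TP+FP)
= 60/(60+8)
= 60/68 = 88.24%

88.24%


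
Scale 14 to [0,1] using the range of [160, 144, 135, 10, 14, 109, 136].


min=10, max=160
(14-10)/(160-10) = 4/150 = 0.0267

0.0267


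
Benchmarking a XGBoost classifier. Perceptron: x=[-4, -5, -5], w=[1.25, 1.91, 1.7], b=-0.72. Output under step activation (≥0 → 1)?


z = (-4)·(1.25) + (-5)·(1.91) + (-5)·(1.7) - 0.72
  = -23.77
step(z) = 0 (z<0)

0


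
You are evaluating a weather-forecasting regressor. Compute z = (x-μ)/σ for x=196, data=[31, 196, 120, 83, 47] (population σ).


μ = 95.4, σ = 58.9393
z = (196 - 95.4)/58.9393 = 1.7068

1.7068


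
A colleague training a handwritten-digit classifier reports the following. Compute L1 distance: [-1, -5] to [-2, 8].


d = |-1+ 2| + |-5-8|
  = 1 + 13
  = 14

14


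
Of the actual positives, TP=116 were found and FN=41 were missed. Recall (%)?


Recall = TP/(TP+FN)
= 116/(116+41)
= 116/157 = 73.89%

73.89%


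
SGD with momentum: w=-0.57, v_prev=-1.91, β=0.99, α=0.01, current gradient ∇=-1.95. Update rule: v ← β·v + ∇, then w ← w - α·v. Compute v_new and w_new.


v_new = 0.99·-1.91 - 1.95 = -1.8909 - 1.95 = -3.8409
w_new = -0.57 - 0.01·-3.8409 = -0.57 + 0.038409 = -0.531591

v_new=-3.8409, w_new=-0.531591


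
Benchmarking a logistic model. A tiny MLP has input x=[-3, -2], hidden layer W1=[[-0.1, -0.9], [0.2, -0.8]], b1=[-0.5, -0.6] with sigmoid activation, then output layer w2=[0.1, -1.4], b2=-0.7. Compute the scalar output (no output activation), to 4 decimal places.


z1[0] = (-0.1)·(-3) + (-0.9)·(-2) - 0.5 = 1.6
z1[1] = (0.2)·(-3) + (-0.8)·(-2) - 0.6 = 0.4
h = sigmoid(z1) = [0.832, 0.5987]
output = (0.1)·(0.832) + (-1.4)·(0.5987) - 0.7 = -1.455

-1.455


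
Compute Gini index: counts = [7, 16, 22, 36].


Probabilities: [7/81, 16/81, 22/81, 36/81] ≈ [0.0864, 0.1975, 0.2716, 0.4444]
Σpᵢ² = (49 + 256 + 484 + 1296)/81² = 2085/6561
Gini = 1 - Σpᵢ² = 1 - 2085/6561 = 0.6822

0.6822


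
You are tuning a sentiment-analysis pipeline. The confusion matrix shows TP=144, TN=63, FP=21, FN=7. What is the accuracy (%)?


Accuracy = (TP+TN)/(TP+TN+FP+FN)
= (144+63)/(235)
= 207/235 = 88.09%

88.09%


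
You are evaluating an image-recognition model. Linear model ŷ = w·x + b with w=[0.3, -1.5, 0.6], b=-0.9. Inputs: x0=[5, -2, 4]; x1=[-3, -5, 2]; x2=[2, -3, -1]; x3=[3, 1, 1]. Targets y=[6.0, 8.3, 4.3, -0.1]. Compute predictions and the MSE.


ŷ0 = (0.3)·(5) + (-1.5)·(-2) + (0.6)·(4) - 0.9 = 6.0
ŷ1 = (0.3)·(-3) + (-1.5)·(-5) + (0.6)·(2) - 0.9 = 6.9
ŷ2 = (0.3)·(2) + (-1.5)·(-3) + (0.6)·(-1) - 0.9 = 3.6
ŷ3 = (0.3)·(3) + (-1.5)·(1) + (0.6)·(1) - 0.9 = -0.9
errors² = [0.0, 1.96, 0.49, 0.64]
MSE = 3.0900/4 = 0.7725

0.7725


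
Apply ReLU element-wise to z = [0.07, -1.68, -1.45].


ReLU(0.07) = max(0, 0.07) = 0.07
ReLU(-1.68) = max(0, -1.68) = 0.0
ReLU(-1.45) = max(0, -1.45) = 0.0
result = [0.07, 0.0, 0.0]

[0.07, 0.0, 0.0]


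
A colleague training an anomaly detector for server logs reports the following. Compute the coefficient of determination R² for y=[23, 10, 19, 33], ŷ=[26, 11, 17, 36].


ȳ = 21.25
SS_res = Σ(y-ŷ)² = 23
SS_tot = Σ(y-ȳ)² = 272.75
R² = 1 - SS_res/SS_tot = 1 - 0.0843 = 0.9157

0.9157


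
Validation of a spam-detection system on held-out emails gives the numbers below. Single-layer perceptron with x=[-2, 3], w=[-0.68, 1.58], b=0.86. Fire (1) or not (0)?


z = (-2)·(-0.68) + (3)·(1.58) + 0.86
  = 6.96
step(z) = 1 (z≥0)

1


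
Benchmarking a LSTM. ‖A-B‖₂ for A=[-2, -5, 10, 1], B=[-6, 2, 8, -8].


d = √((-2+ 6)² + (-5-2)² + (10-8)² + (1+ 8)²)
  = √(16 + 49 + 4 + 81)
  = √150 = 12.2474

12.2474


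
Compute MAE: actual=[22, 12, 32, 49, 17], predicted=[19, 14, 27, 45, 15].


Absolute errors: |22-19|=3, |12-14|=2, |32-27|=5, |49-45|=4, |17-15|=2
Sum = 16
MAE = 16/5 = 16/5

16/5


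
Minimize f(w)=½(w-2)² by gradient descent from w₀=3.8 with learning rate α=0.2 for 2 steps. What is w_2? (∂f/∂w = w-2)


step 1: grad = 3.8-2 = 1.8; w = 3.8 - 0.2·(1.8) = 3.44
step 2: grad = 3.44-2 = 1.44; w = 3.44 - 0.2·(1.44) = 3.152

3.152


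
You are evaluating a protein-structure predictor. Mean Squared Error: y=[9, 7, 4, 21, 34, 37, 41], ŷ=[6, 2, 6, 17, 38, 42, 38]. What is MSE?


Squared errors: (9-6)²=9, (7-2)²=25, (4-6)²=4, (21-17)²=16, (34-38)²=16, (37-42)²=25, (41-38)²=9
Sum = 104
MSE = 104/7 = 104/7

104/7


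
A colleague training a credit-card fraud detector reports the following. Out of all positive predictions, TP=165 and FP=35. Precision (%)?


Precision = TP/(TP+FP)
= 165/(165+35)
= 165/200 = 82.5%

82.5%


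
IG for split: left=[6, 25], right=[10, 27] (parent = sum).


Parent = [16, 52], H_parent = 0.7871
H_left = 0.7088 (n=31), H_right = 0.8419 (n=37)
H_children = (31/68)·0.7088 + (37/68)·0.8419 = 0.7812
IG = 0.7871 - 0.7812 = 0.0059

0.0059


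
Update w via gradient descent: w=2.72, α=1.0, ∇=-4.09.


w_new = w - α·∇
= 2.72 - 1.0·-4.09
= 2.72 + 4.09
= 6.81

6.81


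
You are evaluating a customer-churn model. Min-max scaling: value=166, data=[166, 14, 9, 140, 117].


min=9, max=166
(166-9)/(166-9) = 157/157 = 1.0

1.0


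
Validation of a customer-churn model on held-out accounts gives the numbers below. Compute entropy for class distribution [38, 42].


Probabilities: [38/80, 42/80] ≈ [0.475, 0.525]
H = -((38/80)·log₂(38/80) + (42/80)·log₂(42/80))
  = 0.9982 bits

0.9982 bits


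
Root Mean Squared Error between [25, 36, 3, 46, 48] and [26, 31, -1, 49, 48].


MSE = 51/5 = 10.2
RMSE = √(51/5) = 3.1937

3.1937


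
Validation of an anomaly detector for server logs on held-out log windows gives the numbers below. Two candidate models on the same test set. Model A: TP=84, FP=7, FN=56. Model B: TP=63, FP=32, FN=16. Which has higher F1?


Model A: P=84/91=0.9231, R=84/140=0.6, F1=2PR/(P+R)=2TP/(2TP+FP+FN)=168/231=0.7273
Model B: P=63/95=0.6632, R=63/79=0.7975, F1=2PR/(P+R)=2TP/(2TP+FP+FN)=126/174=0.7241
0.7273 > 0.7241 → Model A

Model A


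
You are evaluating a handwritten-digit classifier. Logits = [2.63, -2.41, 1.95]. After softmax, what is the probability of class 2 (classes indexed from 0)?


Exponentials: e^2.63=13.8738, e^-2.41=0.0898, e^1.95=7.0287
Sum = 20.9923
Softmax = [0.6609, 0.0043, 0.3348]
p[2] = 7.0287/20.9923 = 0.3348

0.3348


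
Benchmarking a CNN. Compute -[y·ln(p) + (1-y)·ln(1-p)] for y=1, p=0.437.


BCE = -[y·ln(p) + (1-y)·ln(1-p)]
= -1·ln(0.437) - 0
= -ln(0.437) = 0.8278

0.8278


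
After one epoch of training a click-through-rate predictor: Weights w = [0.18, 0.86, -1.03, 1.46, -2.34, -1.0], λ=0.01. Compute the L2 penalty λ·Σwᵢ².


‖w‖₂² = (0.18)² + (0.86)² + (-1.03)² + (1.46)² + (-2.34)² + (-1.0)²
     = 0.0324 + 0.7396 + 1.0609 + 2.1316 + 5.4756 + 1
     = 10.4401
λ·‖w‖₂² = 0.01·10.4401 = 0.104401

0.104401
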